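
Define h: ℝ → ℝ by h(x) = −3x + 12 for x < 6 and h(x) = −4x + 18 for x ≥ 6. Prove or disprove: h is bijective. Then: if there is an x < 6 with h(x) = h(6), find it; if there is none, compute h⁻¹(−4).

Both pieces are strictly decreasing (slopes −3 and −4), so each is injective on its own interval.
The left piece maps (−∞, 6) onto (−6, ∞); the right piece maps [6, ∞) onto (−∞, −6].
Since −6 = −6, the images partition ℝ: h is injective and surjective, hence bijective.
Because the two images are disjoint, no x < 6 has h(x) = h(6), so we compute h⁻¹(−4): −4 lies in (−6, ∞), so solve −3x + 12 = −4: x = (−4 − 12)/(−3) = 16/3.

16/3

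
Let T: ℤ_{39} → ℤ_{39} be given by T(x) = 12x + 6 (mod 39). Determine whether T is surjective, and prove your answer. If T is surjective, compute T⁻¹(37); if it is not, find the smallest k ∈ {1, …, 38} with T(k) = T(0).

By definition, surjectivity means every element of the codomain has a preimage under T.
Since gcd(12, 39) = 3, we have 12x ≡ 0 (mod 3) for all x, so T(x) ≡ 0 (mod 3).
But 1 ≢ 0 (mod 3), so 1 ∈ ℤ_{39} has no preimage. So T is not surjective.
Since T is not surjective, we find the least positive k with T(k) = T(0): this means 12k ≡ 0 (mod 39), i.e. 39 ∣ 12k. Since gcd(12, 39) = 3, dividing through by 3 this holds exactly when 13 ∣ 4k, and as gcd(4, 13) = 1, exactly when 13 ∣ k.
The smallest positive such k is 13.

13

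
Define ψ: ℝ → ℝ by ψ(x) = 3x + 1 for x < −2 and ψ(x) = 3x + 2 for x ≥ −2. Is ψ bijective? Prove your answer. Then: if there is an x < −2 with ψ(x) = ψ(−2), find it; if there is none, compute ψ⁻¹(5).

1

Both pieces are strictly increasing (slopes 3 and 3), so each is injective on its own interval.
The left piece maps (−∞, −2) onto (−∞, −5); the right piece maps [−2, ∞) onto [−4, ∞).
The images leave a gap (−5 has no preimage), so ψ is not surjective, hence not bijective.
Because the two images are disjoint, no x < −2 has ψ(x) = ψ(−2), so we compute ψ⁻¹(5): 5 lies in [−4, ∞), so solve 3x + 2 = 5: x = (5 − 2)/3 = 1.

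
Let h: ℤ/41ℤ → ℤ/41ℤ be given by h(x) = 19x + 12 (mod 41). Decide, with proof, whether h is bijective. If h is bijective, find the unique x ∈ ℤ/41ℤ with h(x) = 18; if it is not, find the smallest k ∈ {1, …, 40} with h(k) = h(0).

Recall that h is injective if h(u) = h(v) implies u = v.
Suppose h(u) = h(v) in ℤ/41ℤ. Then 19u + 12 ≡ 19v + 12 (mod 41), therefore 19(u − v) ≡ 0 (mod 41).
Since gcd(19, 41) = 1, 19 is invertible modulo 41, so u − v ≡ 0 (mod 41), i.e. u = v.
We now compute 19⁻¹ mod 41 explicitly. Euclid's algorithm: 41 = 2·19 + 3, 19 = 6·3 + 1; back-substituting gives 1 = 13·19 − 6·41, so 19⁻¹ ≡ 13 (mod 41).
Then y ↦ 13(y − 12) is a two-sided inverse to h, so every y ∈ ℤ/41ℤ has a preimage.
So h is bijective.
Since h is bijective, we find h⁻¹(18): we need 19x ≡ 18 − 12 ≡ 6 (mod 41). Using 19⁻¹ = 13: x ≡ 13·6 = 78 = 1·41 + 37, so x = 37.
Check: h(37) = 19·37 + 12 = 715 = 17·41 + 18 ≡ 18 (mod 41).

37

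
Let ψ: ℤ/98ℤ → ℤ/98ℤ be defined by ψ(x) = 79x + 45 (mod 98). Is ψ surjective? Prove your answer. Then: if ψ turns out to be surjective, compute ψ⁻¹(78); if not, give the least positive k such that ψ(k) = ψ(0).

Since gcd(79, 98) = 1, 79 is invertible modulo 98. Euclid's algorithm: 98 = 1·79 + 19, 79 = 4·19 + 3, 19 = 6·3 + 1; back-substituting gives 1 = 67·79 − 54·98, so 79⁻¹ ≡ 67 (mod 98).
For any y ∈ ℤ/98ℤ, x = 67(y − 45) mod 98 satisfies ψ(x) = 79·67(y − 45) + 45 ≡ y (since 79·67 ≡ 1 mod 98). So every y has a preimage.
Hence ψ is surjective.
Since ψ is surjective, we find ψ⁻¹(78): we need 79x ≡ 78 − 45 ≡ 33 (mod 98). Using 79⁻¹ = 67: x ≡ 67·33 = 2211 = 22·98 + 55, so x = 55.
Check: ψ(55) = 79·55 + 45 = 4390 = 44·98 + 78 ≡ 78 (mod 98).

55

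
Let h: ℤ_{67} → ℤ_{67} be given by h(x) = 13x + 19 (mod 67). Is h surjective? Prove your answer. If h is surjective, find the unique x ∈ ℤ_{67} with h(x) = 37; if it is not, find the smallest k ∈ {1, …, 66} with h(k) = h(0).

22

Recall that h is surjective if every y in the codomain equals h(x) for some x in the domain.
Since gcd(13, 67) = 1, 13 is invertible modulo 67. Euclid's algorithm: 67 = 5·13 + 2, 13 = 6·2 + 1; back-substituting gives 1 = 31·13 − 6·67, so 13⁻¹ ≡ 31 (mod 67).
For any y ∈ ℤ_{67}, x = 31(y − 19) mod 67 satisfies h(x) = 13·31(y − 19) + 19 ≡ y (since 13·31 ≡ 1 mod 67). So every y has a preimage.
Hence h is surjective.
Since h is surjective, we find h⁻¹(37): we need 13x ≡ 37 − 19 ≡ 18 (mod 67). Using 13⁻¹ = 31: x ≡ 31·18 = 558 = 8·67 + 22, so x = 22.
Check: h(22) = 13·22 + 19 = 305 = 4·67 + 37 ≡ 37 (mod 67).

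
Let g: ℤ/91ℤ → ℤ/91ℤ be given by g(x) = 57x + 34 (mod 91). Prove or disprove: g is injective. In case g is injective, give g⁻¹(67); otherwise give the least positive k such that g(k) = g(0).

82

If g(a) = g(b), then 57a ≡ 57b (mod 91). Because gcd(57, 91) = 1, we may cancel 57 to get a ≡ b (mod 91).
So g is injective.
We now compute 57⁻¹ mod 91 explicitly. Euclid's algorithm: 91 = 1·57 + 34, 57 = 1·34 + 23, 34 = 1·23 + 11, 23 = 2·11 + 1; back-substituting gives 1 = 8·57 − 5·91, so 57⁻¹ ≡ 8 (mod 91).
Since g is injective, we find g⁻¹(67): we need 57x ≡ 67 − 34 ≡ 33 (mod 91). Using 57⁻¹ = 8: x ≡ 8·33 = 264 = 2·91 + 82, so x = 82.
Check: g(82) = 57·82 + 34 = 4708 = 51·91 + 67 ≡ 67 (mod 91).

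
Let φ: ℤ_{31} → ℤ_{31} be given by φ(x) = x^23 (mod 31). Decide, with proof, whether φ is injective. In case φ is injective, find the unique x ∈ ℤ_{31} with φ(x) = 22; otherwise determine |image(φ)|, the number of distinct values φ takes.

12

Since 31 is prime, the nonzero elements of ℤ_{31} form a cyclic group of order 30.
As gcd(23, 30) = 1, raising to the 23rd power is a bijection on this group: if a^23 ≡ b^23 then (ab^{−1})^23 = 1, and the only element of order dividing gcd(23, 30) = 1 is 1, so a = b.
With φ(0) = 0 this makes φ injective on all of ℤ_{31}, hence bijective (finite equal-size domain and codomain). In particular φ is injective.
Since φ is injective, we find the preimage of 22. The inverse of x ↦ x^23 on (ℤ_{31})^× is x ↦ x^17, because 23·17 = 391 = 13·30 + 1 ≡ 1 (mod 30) and x^{30} = 1 for x ≠ 0 (Fermat). So φ⁻¹(22) = 22^17 mod 31.
Repeated squaring mod 31: 22^1 ≡ 22, 22^2 ≡ 22² = 484 ≡ 19, 22^4 ≡ 19² = 361 ≡ 20, 22^8 ≡ 20² = 400 ≡ 28, 22^16 ≡ 28² = 784 ≡ 9. Since 17 = 16 + 1, 22^17 ≡ 9·22: 9·22 = 198 ≡ 12. So 22^17 ≡ 12 (mod 31).
Hence φ⁻¹(22) = 12.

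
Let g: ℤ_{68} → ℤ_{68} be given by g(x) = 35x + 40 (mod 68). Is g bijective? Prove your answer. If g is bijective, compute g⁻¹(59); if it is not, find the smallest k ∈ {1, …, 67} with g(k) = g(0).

53

Suppose g(s) = g(t) in ℤ_{68}. Then 35s + 40 ≡ 35t + 40 (mod 68), so 35(s − t) ≡ 0 (mod 68).
Since gcd(35, 68) = 1, 35 is invertible modulo 68, thus s − t ≡ 0 (mod 68), i.e. s = t.
We now compute 35⁻¹ mod 68 explicitly. Euclid's algorithm: 68 = 1·35 + 33, 35 = 1·33 + 2, 33 = 16·2 + 1; back-substituting gives 1 = 35·35 − 18·68, so 35⁻¹ ≡ 35 (mod 68).
Then y ↦ 35(y − 40) is a two-sided inverse to g, so every y ∈ ℤ_{68} has a preimage.
Therefore g is bijective.
Since g is bijective, we compute g⁻¹(59): solve 35x + 40 ≡ 59 (mod 68), i.e. 35x ≡ 19 (mod 68).
Multiplying by 35⁻¹ = 35 gives x ≡ 35·19 = 665 = 9·68 + 53 ≡ 53 (mod 68).
Check: g(53) = 35·53 + 40 = 1895 = 27·68 + 59 ≡ 59 (mod 68).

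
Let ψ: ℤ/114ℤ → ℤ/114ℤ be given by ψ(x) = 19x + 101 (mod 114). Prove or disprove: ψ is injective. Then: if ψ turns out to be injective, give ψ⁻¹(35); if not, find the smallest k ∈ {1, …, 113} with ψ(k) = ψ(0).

6

We have gcd(19, 114) = 19 > 1. Taking a = 0 and b = 6: ψ(0) = 101 and ψ(6) = 19·6 + 101 = 215 ≡ 101 (mod 114).
So ψ(0) = ψ(6) while 0 ≠ 6, therefore ψ is not injective.
Since ψ is not injective, we find the least positive k with ψ(k) = ψ(0): this means 19k ≡ 0 (mod 114), i.e. 114 ∣ 19k. Since gcd(19, 114) = 19, dividing through by 19 this holds exactly when 6 ∣ k.
The smallest positive such k is 6.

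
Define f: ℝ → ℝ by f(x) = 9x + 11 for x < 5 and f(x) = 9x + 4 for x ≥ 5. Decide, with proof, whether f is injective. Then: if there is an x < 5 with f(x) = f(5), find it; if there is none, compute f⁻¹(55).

38/9

Both pieces are strictly increasing (slopes 9 and 9), so each is injective on its own interval.
The left piece maps (−∞, 5) onto (−∞, 56); the right piece maps [5, ∞) onto [49, ∞).
These images overlap. In particular f(5) = 49 (right piece), and solving 9x + 11 = 49 on the left piece gives x = 38/9 < 5.
So f(38/9) = f(5) with 38/9 ≠ 5, and f is not injective. This x = 38/9 is the requested value below 5.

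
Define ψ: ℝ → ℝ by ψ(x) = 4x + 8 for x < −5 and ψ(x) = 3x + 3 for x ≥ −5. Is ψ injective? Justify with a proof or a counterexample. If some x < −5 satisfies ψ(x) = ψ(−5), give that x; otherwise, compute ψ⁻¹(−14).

-11/2

Both pieces are strictly increasing (slopes 4 and 3), so each is injective on its own interval.
The left piece maps (−∞, −5) onto (−∞, −12); the right piece maps [−5, ∞) onto [−12, ∞).
These images are disjoint, so no value is attained by both pieces. Thus ψ is injective.
Because the two images are disjoint, no x < −5 has ψ(x) = ψ(−5), so we compute ψ⁻¹(−14): −14 lies in (−∞, −12), so solve 4x + 8 = −14: x = (−14 − 8)/4 = −11/2.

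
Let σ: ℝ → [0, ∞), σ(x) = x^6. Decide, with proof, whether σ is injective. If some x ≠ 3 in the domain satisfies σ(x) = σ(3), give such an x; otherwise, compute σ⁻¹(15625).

σ(3) = 729 = (−3)^6 = σ(−3) (since 6 is even), with 3 ≠ −3. So σ is not injective.
For the follow-up, such an x exists: taking x = −3 ∈ ℝ gives σ(−3) = 729 = σ(3) with −3 ≠ 3.

-3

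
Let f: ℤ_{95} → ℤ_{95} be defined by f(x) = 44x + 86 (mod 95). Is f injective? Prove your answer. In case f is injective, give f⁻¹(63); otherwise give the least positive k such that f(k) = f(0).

Recall: injectivity means: for all a, b in the domain, f(a) = f(b) implies a = b.
If f(a) = f(b), then 44a ≡ 44b (mod 95). Because gcd(44, 95) = 1, we may cancel 44 to get a ≡ b (mod 95).
Hence f is injective.
We now compute 44⁻¹ mod 95 explicitly. Euclid's algorithm: 95 = 2·44 + 7, 44 = 6·7 + 2, 7 = 3·2 + 1; back-substituting gives 1 = 54·44 − 25·95, so 44⁻¹ ≡ 54 (mod 95).
Since f is injective, we find f⁻¹(63): we need 44x ≡ 63 − 86 ≡ 72 (mod 95). Using 44⁻¹ = 54: x ≡ 54·72 = 3888 = 40·95 + 88, so x = 88.
Check: f(88) = 44·88 + 86 = 3958 = 41·95 + 63 ≡ 63 (mod 95).

88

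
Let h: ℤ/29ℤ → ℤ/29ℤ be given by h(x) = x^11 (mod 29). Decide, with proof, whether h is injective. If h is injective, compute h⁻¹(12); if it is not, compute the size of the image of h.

Since 29 is prime, the nonzero elements of ℤ/29ℤ form a cyclic group of order 28.
As gcd(11, 28) = 1, raising to the 11th power is a bijection on this group: if u^11 ≡ v^11 then (uv^{−1})^11 = 1, and the only element of order dividing gcd(11, 28) = 1 is 1, so u = v.
With h(0) = 0 this makes h injective on all of ℤ/29ℤ, hence bijective (finite equal-size domain and codomain). In particular h is injective.
Since h is injective, we find the preimage of 12. The inverse of x ↦ x^11 on (ℤ/29ℤ)^× is x ↦ x^23, because 11·23 = 253 = 9·28 + 1 ≡ 1 (mod 28) and x^{28} = 1 for x ≠ 0 (Fermat). So h⁻¹(12) = 12^23 mod 29.
Repeated squaring mod 29: 12^1 ≡ 12, 12^2 ≡ 12² = 144 ≡ 28, 12^4 ≡ 28² = 784 ≡ 1, 12^8 ≡ 1² = 1, 12^16 ≡ 1² = 1. Since 23 = 16 + 4 + 2 + 1, 12^23 ≡ 1·1·28·12: 1·1 = 1, then 1·28 = 28, then 28·12 = 336 ≡ 17. So 12^23 ≡ 17 (mod 29).
Hence h⁻¹(12) = 17.

17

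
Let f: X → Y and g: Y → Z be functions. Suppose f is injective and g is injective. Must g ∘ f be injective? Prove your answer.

injective

Suppose (g ∘ f)(s) = (g ∘ f)(t), i.e. g(f(s)) = g(f(t)).
Since g is injective, f(s) = f(t). Since f is injective, s = t. Hence g ∘ f is injective.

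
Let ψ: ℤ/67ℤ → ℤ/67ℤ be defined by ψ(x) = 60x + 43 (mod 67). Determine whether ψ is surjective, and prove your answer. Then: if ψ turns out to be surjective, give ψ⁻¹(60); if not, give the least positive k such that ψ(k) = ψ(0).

Since gcd(60, 67) = 1, 60 is invertible modulo 67. Euclid's algorithm: 67 = 1·60 + 7, 60 = 8·7 + 4, 7 = 1·4 + 3, 4 = 1·3 + 1; back-substituting gives 1 = 19·60 − 17·67, so 60⁻¹ ≡ 19 (mod 67).
For any y ∈ ℤ/67ℤ, x = 19(y − 43) mod 67 satisfies ψ(x) = 60·19(y − 43) + 43 ≡ y (since 60·19 ≡ 1 mod 67). So every y has a preimage.
Hence ψ is surjective.
Since ψ is surjective, we compute ψ⁻¹(60): solve 60x + 43 ≡ 60 (mod 67), i.e. 60x ≡ 17 (mod 67).
Multiplying by 60⁻¹ = 19 gives x ≡ 19·17 = 323 = 4·67 + 55 ≡ 55 (mod 67).
Check: ψ(55) = 60·55 + 43 = 3343 = 49·67 + 60 ≡ 60 (mod 67).

55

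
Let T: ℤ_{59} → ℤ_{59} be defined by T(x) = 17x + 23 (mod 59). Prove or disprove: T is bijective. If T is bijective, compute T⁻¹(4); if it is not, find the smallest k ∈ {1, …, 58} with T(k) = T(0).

44

If T(a) = T(b), then 17a ≡ 17b (mod 59). Because gcd(17, 59) = 1, we may cancel 17 to get a ≡ b (mod 59).
We now compute 17⁻¹ mod 59 explicitly. Euclid's algorithm: 59 = 3·17 + 8, 17 = 2·8 + 1; back-substituting gives 1 = 7·17 − 2·59, so 17⁻¹ ≡ 7 (mod 59).
Then y ↦ 7(y − 23) is a two-sided inverse to T, so every y ∈ ℤ_{59} has a preimage.
So T is bijective.
Since T is bijective, we compute T⁻¹(4): solve 17x + 23 ≡ 4 (mod 59), i.e. 17x ≡ 40 (mod 59).
Multiplying by 17⁻¹ = 7 gives x ≡ 7·40 = 280 = 4·59 + 44 ≡ 44 (mod 59).
Check: T(44) = 17·44 + 23 = 771 = 13·59 + 4 ≡ 4 (mod 59).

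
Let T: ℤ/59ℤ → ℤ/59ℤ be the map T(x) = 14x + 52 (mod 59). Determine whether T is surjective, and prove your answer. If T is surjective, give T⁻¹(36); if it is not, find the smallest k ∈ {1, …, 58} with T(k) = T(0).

41

Since gcd(14, 59) = 1, 14 is invertible modulo 59. Euclid's algorithm: 59 = 4·14 + 3, 14 = 4·3 + 2, 3 = 1·2 + 1; back-substituting gives 1 = 38·14 − 9·59, so 14⁻¹ ≡ 38 (mod 59).
Then y ↦ 38(y − 52) is a two-sided inverse to T, so every y ∈ ℤ/59ℤ has a preimage.
Thus T is surjective.
Since T is surjective, we find T⁻¹(36): we need 14x ≡ 36 − 52 ≡ 43 (mod 59). Using 14⁻¹ = 38: x ≡ 38·43 = 1634 = 27·59 + 41, so x = 41.
Check: T(41) = 14·41 + 52 = 626 = 10·59 + 36 ≡ 36 (mod 59).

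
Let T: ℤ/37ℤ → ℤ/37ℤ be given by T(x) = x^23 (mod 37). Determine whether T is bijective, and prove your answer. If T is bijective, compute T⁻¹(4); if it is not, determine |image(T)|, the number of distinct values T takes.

21

Since 37 is prime, the nonzero elements of ℤ/37ℤ form a cyclic group of order 36.
As gcd(23, 36) = 1, raising to the 23rd power is a bijection on this group: if u^23 ≡ v^23 then (uv^{−1})^23 = 1, and the only element of order dividing gcd(23, 36) = 1 is 1, so u = v.
With T(0) = 0 this makes T injective on all of ℤ/37ℤ, hence bijective (finite equal-size domain and codomain). In particular T is bijective.
Since T is bijective, we find the preimage of 4. The inverse of x ↦ x^23 on (ℤ/37ℤ)^× is x ↦ x^11, because 23·11 = 253 = 7·36 + 1 ≡ 1 (mod 36) and x^{36} = 1 for x ≠ 0 (Fermat). So T⁻¹(4) = 4^11 mod 37.
Repeated squaring mod 37: 4^1 ≡ 4, 4^2 ≡ 4² = 16, 4^4 ≡ 16² = 256 ≡ 34, 4^8 ≡ 34² = 1156 ≡ 9. Since 11 = 8 + 2 + 1, 4^11 ≡ 9·16·4: 9·16 = 144 ≡ 33, then 33·4 = 132 ≡ 21. So 4^11 ≡ 21 (mod 37).
Hence T⁻¹(4) = 21.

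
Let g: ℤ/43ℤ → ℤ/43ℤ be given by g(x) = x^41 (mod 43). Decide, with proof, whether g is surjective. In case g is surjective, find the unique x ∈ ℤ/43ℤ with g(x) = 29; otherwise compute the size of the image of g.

3

Since 43 is prime, the nonzero elements of ℤ/43ℤ form a cyclic group of order 42.
As gcd(41, 42) = 1, raising to the 41st power is a bijection on this group: if x_1^41 ≡ x_2^41 then (x_1x_2^{−1})^41 = 1, and the only element of order dividing gcd(41, 42) = 1 is 1, so x_1 = x_2.
With g(0) = 0 this makes g injective on all of ℤ/43ℤ, hence bijective (finite equal-size domain and codomain). In particular g is surjective.
Since g is surjective, we find the preimage of 29. The inverse of x ↦ x^41 on (ℤ/43ℤ)^× is x ↦ x^41, because 41·41 = 1681 = 40·42 + 1 ≡ 1 (mod 42) and x^{42} = 1 for x ≠ 0 (Fermat). So g⁻¹(29) = 29^41 mod 43.
Repeated squaring mod 43: 29^1 ≡ 29, 29^2 ≡ 29² = 841 ≡ 24, 29^4 ≡ 24² = 576 ≡ 17, 29^8 ≡ 17² = 289 ≡ 31, 29^16 ≡ 31² = 961 ≡ 15, 29^32 ≡ 15² = 225 ≡ 10. Since 41 = 32 + 8 + 1, 29^41 ≡ 10·31·29: 10·31 = 310 ≡ 9, then 9·29 = 261 ≡ 3. So 29^41 ≡ 3 (mod 43).
Hence g⁻¹(29) = 3.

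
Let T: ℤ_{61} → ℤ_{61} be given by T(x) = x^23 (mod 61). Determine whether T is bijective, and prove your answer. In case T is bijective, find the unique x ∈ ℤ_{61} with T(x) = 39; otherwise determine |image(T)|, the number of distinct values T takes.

4

Since 61 is prime, the nonzero elements of ℤ_{61} form a cyclic group of order 60.
As gcd(23, 60) = 1, raising to the 23rd power is a bijection on this group: if s^23 ≡ t^23 then (st^{−1})^23 = 1, and the only element of order dividing gcd(23, 60) = 1 is 1, so s = t.
With T(0) = 0 this makes T injective on all of ℤ_{61}, hence bijective (finite equal-size domain and codomain). In particular T is bijective.
Since T is bijective, we find the preimage of 39. The inverse of x ↦ x^23 on (ℤ_{61})^× is x ↦ x^47, because 23·47 = 1081 = 18·60 + 1 ≡ 1 (mod 60) and x^{60} = 1 for x ≠ 0 (Fermat). So T⁻¹(39) = 39^47 mod 61.
Repeated squaring mod 61: 39^1 ≡ 39, 39^2 ≡ 39² = 1521 ≡ 57, 39^4 ≡ 57² = 3249 ≡ 16, 39^8 ≡ 16² = 256 ≡ 12, 39^16 ≡ 12² = 144 ≡ 22, 39^32 ≡ 22² = 484 ≡ 57. Since 47 = 32 + 8 + 4 + 2 + 1, 39^47 ≡ 57·12·16·57·39: 57·12 = 684 ≡ 13, then 13·16 = 208 ≡ 25, then 25·57 = 1425 ≡ 22, then 22·39 = 858 ≡ 4. So 39^47 ≡ 4 (mod 61).
Hence T⁻¹(39) = 4.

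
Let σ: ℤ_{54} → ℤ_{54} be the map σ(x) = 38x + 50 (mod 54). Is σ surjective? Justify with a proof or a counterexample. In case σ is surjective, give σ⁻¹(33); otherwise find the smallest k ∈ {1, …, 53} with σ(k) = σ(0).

27

Since gcd(38, 54) = 2, we have 38x ≡ 0 (mod 2) for all x, so σ(x) ≡ 0 (mod 2).
But 1 ≢ 0 (mod 2), so 1 ∈ ℤ_{54} has no preimage. Therefore σ is not surjective.
Since σ is not surjective, we find the least positive k with σ(k) = σ(0): this means 38k ≡ 0 (mod 54), i.e. 54 ∣ 38k. Since gcd(38, 54) = 2, dividing through by 2 this holds exactly when 27 ∣ 19k, and as gcd(19, 27) = 1, exactly when 27 ∣ k.
The smallest positive such k is 27.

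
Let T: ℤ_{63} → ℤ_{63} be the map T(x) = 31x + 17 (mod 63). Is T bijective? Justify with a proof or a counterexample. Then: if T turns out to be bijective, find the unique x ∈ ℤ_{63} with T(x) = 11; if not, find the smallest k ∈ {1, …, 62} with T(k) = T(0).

12

If T(s) = T(t), then 31s ≡ 31t (mod 63). Because gcd(31, 63) = 1, we may cancel 31 to get s ≡ t (mod 63).
We now compute 31⁻¹ mod 63 explicitly. Euclid's algorithm: 63 = 2·31 + 1; back-substituting gives 1 = 61·31 − 30·63, so 31⁻¹ ≡ 61 (mod 63).
Then y ↦ 61(y − 17) is a two-sided inverse to T, so every y ∈ ℤ_{63} has a preimage.
Therefore T is bijective.
Since T is bijective, we find T⁻¹(11): we need 31x ≡ 11 − 17 ≡ 57 (mod 63). Using 31⁻¹ = 61: x ≡ 61·57 = 3477 = 55·63 + 12, so x = 12.
Check: T(12) = 31·12 + 17 = 389 = 6·63 + 11 ≡ 11 (mod 63).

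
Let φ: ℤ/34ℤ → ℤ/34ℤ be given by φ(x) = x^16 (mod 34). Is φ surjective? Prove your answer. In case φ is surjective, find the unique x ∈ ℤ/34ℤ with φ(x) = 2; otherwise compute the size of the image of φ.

φ(1) = 1^16 = 1.
φ(3): Repeated squaring mod 34: 3^1 ≡ 3, 3^2 ≡ 3² = 9, 3^4 ≡ 9² = 81 ≡ 13, 3^8 ≡ 13² = 169 ≡ 33, 3^16 ≡ 33² = 1089 ≡ 1. So 3^16 ≡ 1 (mod 34).
So φ(1) = φ(3) = 1 while 1 ≠ 3, therefore φ is not injective.
A non-injective map from the 34-element set ℤ/34ℤ to itself takes at most 33 distinct values, so it cannot be surjective. So φ is not surjective.
Since φ is not surjective, we determine |image(φ)|. Computing x^16 mod 34 for each x (by repeated squaring, reducing mod 34 at every step), the values φ(0), φ(1), …, φ(33) are: 0, 1, 18, 1, 18, 1, 18, 1, 18, 1, 18, 1, 18, 1, 18, 1, 18, 17, 18, 1, 18, 1, 18, 1, 18, 1, 18, 1, 18, 1, 18, 1, 18, 1.
The distinct values are {0, 1, 17, 18}; there are 4 of them.

4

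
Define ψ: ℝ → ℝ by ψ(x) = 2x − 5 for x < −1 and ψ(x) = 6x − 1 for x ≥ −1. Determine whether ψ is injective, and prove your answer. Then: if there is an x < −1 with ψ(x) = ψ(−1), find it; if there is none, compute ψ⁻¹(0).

Both pieces are strictly increasing (slopes 2 and 6), so each is injective on its own interval.
The left piece maps (−∞, −1) onto (−∞, −7); the right piece maps [−1, ∞) onto [−7, ∞).
These images are disjoint, so no value is attained by both pieces. So ψ is injective.
Because the two images are disjoint, no x < −1 has ψ(x) = ψ(−1), so we compute ψ⁻¹(0): 0 lies in [−7, ∞), so solve 6x − 1 = 0: x = (0 + 1)/6 = 1/6.

1/6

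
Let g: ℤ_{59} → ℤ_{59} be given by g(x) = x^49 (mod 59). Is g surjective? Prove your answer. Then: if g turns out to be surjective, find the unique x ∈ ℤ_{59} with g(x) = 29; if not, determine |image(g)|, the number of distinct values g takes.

Since 59 is prime, the nonzero elements of ℤ_{59} form a cyclic group of order 58.
As gcd(49, 58) = 1, raising to the 49th power is a bijection on this group: if s^49 ≡ t^49 then (st^{−1})^49 = 1, and the only element of order dividing gcd(49, 58) = 1 is 1, so s = t.
With g(0) = 0 this makes g injective on all of ℤ_{59}, hence bijective (finite equal-size domain and codomain). In particular g is surjective.
Since g is surjective, we find the preimage of 29. The inverse of x ↦ x^49 on (ℤ_{59})^× is x ↦ x^45, because 49·45 = 2205 = 38·58 + 1 ≡ 1 (mod 58) and x^{58} = 1 for x ≠ 0 (Fermat). So g⁻¹(29) = 29^45 mod 59.
Repeated squaring mod 59: 29^1 ≡ 29, 29^2 ≡ 29² = 841 ≡ 15, 29^4 ≡ 15² = 225 ≡ 48, 29^8 ≡ 48² = 2304 ≡ 3, 29^16 ≡ 3² = 9, 29^32 ≡ 9² = 81 ≡ 22. Since 45 = 32 + 8 + 4 + 1, 29^45 ≡ 22·3·48·29: 22·3 = 66 ≡ 7, then 7·48 = 336 ≡ 41, then 41·29 = 1189 ≡ 9. So 29^45 ≡ 9 (mod 59).
Hence g⁻¹(29) = 9.

9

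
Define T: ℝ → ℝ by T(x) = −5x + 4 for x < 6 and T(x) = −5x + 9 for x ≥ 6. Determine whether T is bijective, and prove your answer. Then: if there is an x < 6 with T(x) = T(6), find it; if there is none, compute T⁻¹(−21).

Both pieces are strictly decreasing (slopes −5 and −5), so each is injective on its own interval.
The left piece maps (−∞, 6) onto (−26, ∞); the right piece maps [6, ∞) onto (−∞, −21].
These images overlap. In particular T(6) = −21 (right piece), and solving −5x + 4 = −21 on the left piece gives x = 5 < 6.
So T(5) = T(6) with 5 ≠ 6, and T is not injective, hence not bijective. This x = 5 is the requested value below 6.

5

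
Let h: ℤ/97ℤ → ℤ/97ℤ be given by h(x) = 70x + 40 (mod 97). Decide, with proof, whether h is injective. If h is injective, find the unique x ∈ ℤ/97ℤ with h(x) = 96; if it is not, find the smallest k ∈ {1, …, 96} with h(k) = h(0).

59

Suppose h(u) = h(v) in ℤ/97ℤ. Then 70u + 40 ≡ 70v + 40 (mod 97), thus 70(u − v) ≡ 0 (mod 97).
Since gcd(70, 97) = 1, 70 is invertible modulo 97, hence u − v ≡ 0 (mod 97), i.e. u = v.
So h is injective.
We now compute 70⁻¹ mod 97 explicitly. Euclid's algorithm: 97 = 1·70 + 27, 70 = 2·27 + 16, 27 = 1·16 + 11, 16 = 1·11 + 5, 11 = 2·5 + 1; back-substituting gives 1 = 79·70 − 57·97, so 70⁻¹ ≡ 79 (mod 97).
Since h is injective, we find h⁻¹(96): we need 70x ≡ 96 − 40 ≡ 56 (mod 97). Using 70⁻¹ = 79: x ≡ 79·56 = 4424 = 45·97 + 59, so x = 59.
Check: h(59) = 70·59 + 40 = 4170 = 42·97 + 96 ≡ 96 (mod 97).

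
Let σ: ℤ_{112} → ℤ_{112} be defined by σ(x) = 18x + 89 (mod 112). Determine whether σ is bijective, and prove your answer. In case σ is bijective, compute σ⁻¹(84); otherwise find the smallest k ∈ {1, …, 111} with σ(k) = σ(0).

56

We have gcd(18, 112) = 2 > 1. Taking u = 0 and v = 56: σ(0) = 89 and σ(56) = 18·56 + 89 = 1097 ≡ 89 (mod 112).
So σ(0) = σ(56) while 0 ≠ 56, hence σ is not injective, hence not bijective.
Since σ is not bijective, we find the least positive k with σ(k) = σ(0): this means 18k ≡ 0 (mod 112), i.e. 112 ∣ 18k. Since gcd(18, 112) = 2, dividing through by 2 this holds exactly when 56 ∣ 9k, and as gcd(9, 56) = 1, exactly when 56 ∣ k.
The smallest positive such k is 56.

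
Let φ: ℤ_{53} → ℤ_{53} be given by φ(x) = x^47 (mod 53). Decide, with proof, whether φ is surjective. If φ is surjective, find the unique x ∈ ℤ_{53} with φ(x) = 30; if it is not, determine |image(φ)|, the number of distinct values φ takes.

23

Since 53 is prime, the nonzero elements of ℤ_{53} form a cyclic group of order 52.
As gcd(47, 52) = 1, raising to the 47th power is a bijection on this group: if x_1^47 ≡ x_2^47 then (x_1x_2^{−1})^47 = 1, and the only element of order dividing gcd(47, 52) = 1 is 1, so x_1 = x_2.
With φ(0) = 0 this makes φ injective on all of ℤ_{53}, hence bijective (finite equal-size domain and codomain). In particular φ is surjective.
Since φ is surjective, we find the preimage of 30. The inverse of x ↦ x^47 on (ℤ_{53})^× is x ↦ x^31, because 47·31 = 1457 = 28·52 + 1 ≡ 1 (mod 52) and x^{52} = 1 for x ≠ 0 (Fermat). So φ⁻¹(30) = 30^31 mod 53.
Repeated squaring mod 53: 30^1 ≡ 30, 30^2 ≡ 30² = 900 ≡ 52, 30^4 ≡ 52² = 2704 ≡ 1, 30^8 ≡ 1² = 1, 30^16 ≡ 1² = 1. Since 31 = 16 + 8 + 4 + 2 + 1, 30^31 ≡ 1·1·1·52·30: 1·1 = 1, then 1·1 = 1, then 1·52 = 52, then 52·30 = 1560 ≡ 23. So 30^31 ≡ 23 (mod 53).
Hence φ⁻¹(30) = 23.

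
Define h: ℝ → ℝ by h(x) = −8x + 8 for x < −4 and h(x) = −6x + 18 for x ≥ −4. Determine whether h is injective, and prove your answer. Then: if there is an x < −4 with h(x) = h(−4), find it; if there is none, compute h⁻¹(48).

-17/4

Both pieces are strictly decreasing (slopes −8 and −6), so each is injective on its own interval.
The left piece maps (−∞, −4) onto (40, ∞); the right piece maps [−4, ∞) onto (−∞, 42].
These images overlap. In particular h(−4) = 42 (right piece), and solving −8x + 8 = 42 on the left piece gives x = −17/4 < −4.
So h(−17/4) = h(−4) with −17/4 ≠ −4, and h is not injective. This x = −17/4 is the requested value below −4.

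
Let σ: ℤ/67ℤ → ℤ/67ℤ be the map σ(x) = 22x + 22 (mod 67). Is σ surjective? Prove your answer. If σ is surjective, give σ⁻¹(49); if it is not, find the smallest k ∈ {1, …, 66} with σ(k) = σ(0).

Since gcd(22, 67) = 1, 22 is invertible modulo 67. Euclid's algorithm: 67 = 3·22 + 1; back-substituting gives 1 = 64·22 − 21·67, so 22⁻¹ ≡ 64 (mod 67).
Then y ↦ 64(y − 22) is a two-sided inverse to σ, so every y ∈ ℤ/67ℤ has a preimage.
Thus σ is surjective.
Since σ is surjective, we compute σ⁻¹(49): solve 22x + 22 ≡ 49 (mod 67), i.e. 22x ≡ 27 (mod 67).
Multiplying by 22⁻¹ = 64 gives x ≡ 64·27 = 1728 = 25·67 + 53 ≡ 53 (mod 67).
Check: σ(53) = 22·53 + 22 = 1188 = 17·67 + 49 ≡ 49 (mod 67).

53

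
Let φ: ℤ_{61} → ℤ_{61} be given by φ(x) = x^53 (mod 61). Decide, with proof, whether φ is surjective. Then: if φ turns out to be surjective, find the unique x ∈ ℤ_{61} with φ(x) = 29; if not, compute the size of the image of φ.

21

Since 61 is prime, the nonzero elements of ℤ_{61} form a cyclic group of order 60.
As gcd(53, 60) = 1, raising to the 53rd power is a bijection on this group: if x_1^53 ≡ x_2^53 then (x_1x_2^{−1})^53 = 1, and the only element of order dividing gcd(53, 60) = 1 is 1, so x_1 = x_2.
With φ(0) = 0 this makes φ injective on all of ℤ_{61}, hence bijective (finite equal-size domain and codomain). In particular φ is surjective.
Since φ is surjective, we find the preimage of 29. The inverse of x ↦ x^53 on (ℤ_{61})^× is x ↦ x^17, because 53·17 = 901 = 15·60 + 1 ≡ 1 (mod 60) and x^{60} = 1 for x ≠ 0 (Fermat). So φ⁻¹(29) = 29^17 mod 61.
Repeated squaring mod 61: 29^1 ≡ 29, 29^2 ≡ 29² = 841 ≡ 48, 29^4 ≡ 48² = 2304 ≡ 47, 29^8 ≡ 47² = 2209 ≡ 13, 29^16 ≡ 13² = 169 ≡ 47. Since 17 = 16 + 1, 29^17 ≡ 47·29: 47·29 = 1363 ≡ 21. So 29^17 ≡ 21 (mod 61).
Hence φ⁻¹(29) = 21.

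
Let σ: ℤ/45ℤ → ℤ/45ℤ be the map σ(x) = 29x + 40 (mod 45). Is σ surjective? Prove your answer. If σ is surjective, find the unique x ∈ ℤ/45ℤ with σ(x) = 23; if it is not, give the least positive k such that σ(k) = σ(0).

32

Since gcd(29, 45) = 1, 29 is invertible modulo 45. Euclid's algorithm: 45 = 1·29 + 16, 29 = 1·16 + 13, 16 = 1·13 + 3, 13 = 4·3 + 1; back-substituting gives 1 = 14·29 − 9·45, so 29⁻¹ ≡ 14 (mod 45).
For any y ∈ ℤ/45ℤ, x = 14(y − 40) mod 45 satisfies σ(x) = 29·14(y − 40) + 40 ≡ y (since 29·14 ≡ 1 mod 45). So every y has a preimage.
Thus σ is surjective.
Since σ is surjective, we find σ⁻¹(23): we need 29x ≡ 23 − 40 ≡ 28 (mod 45). Using 29⁻¹ = 14: x ≡ 14·28 = 392 = 8·45 + 32, so x = 32.
Check: σ(32) = 29·32 + 40 = 968 = 21·45 + 23 ≡ 23 (mod 45).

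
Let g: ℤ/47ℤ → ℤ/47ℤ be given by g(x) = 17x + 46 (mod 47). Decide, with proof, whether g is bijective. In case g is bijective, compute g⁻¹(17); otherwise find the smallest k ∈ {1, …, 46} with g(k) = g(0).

37

If g(a) = g(b), then 17a ≡ 17b (mod 47). Because gcd(17, 47) = 1, we may cancel 17 to get a ≡ b (mod 47).
We now compute 17⁻¹ mod 47 explicitly. Euclid's algorithm: 47 = 2·17 + 13, 17 = 1·13 + 4, 13 = 3·4 + 1; back-substituting gives 1 = 36·17 − 13·47, so 17⁻¹ ≡ 36 (mod 47).
Then y ↦ 36(y − 46) is a two-sided inverse to g, so every y ∈ ℤ/47ℤ has a preimage.
So g is bijective.
Since g is bijective, we compute g⁻¹(17): solve 17x + 46 ≡ 17 (mod 47), i.e. 17x ≡ 18 (mod 47).
Multiplying by 17⁻¹ = 36 gives x ≡ 36·18 = 648 = 13·47 + 37 ≡ 37 (mod 47).
Check: g(37) = 17·37 + 46 = 675 = 14·47 + 17 ≡ 17 (mod 47).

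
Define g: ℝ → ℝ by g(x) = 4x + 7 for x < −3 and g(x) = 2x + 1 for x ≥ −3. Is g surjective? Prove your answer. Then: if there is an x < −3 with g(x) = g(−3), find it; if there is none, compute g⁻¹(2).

1/2

Both pieces are strictly increasing (slopes 4 and 2), so each is injective on its own interval.
The left piece maps (−∞, −3) onto (−∞, −5); the right piece maps [−3, ∞) onto [−5, ∞).
These images together cover ℝ, so g is surjective.
Because the two images are disjoint, no x < −3 has g(x) = g(−3), so we compute g⁻¹(2): 2 lies in [−5, ∞), so solve 2x + 1 = 2: x = (2 − 1)/2 = 1/2.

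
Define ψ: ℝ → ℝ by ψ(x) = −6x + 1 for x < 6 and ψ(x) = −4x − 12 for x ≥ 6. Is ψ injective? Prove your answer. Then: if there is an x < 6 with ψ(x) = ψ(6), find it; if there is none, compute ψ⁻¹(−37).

25/4

Both pieces are strictly decreasing (slopes −6 and −4), so each is injective on its own interval.
The left piece maps (−∞, 6) onto (−35, ∞); the right piece maps [6, ∞) onto (−∞, −36].
These images are disjoint, so no value is attained by both pieces. So ψ is injective.
Because the two images are disjoint, no x < 6 has ψ(x) = ψ(6), so we compute ψ⁻¹(−37): −37 lies in (−∞, −36], so solve −4x − 12 = −37: x = (−37 + 12)/(−4) = 25/4.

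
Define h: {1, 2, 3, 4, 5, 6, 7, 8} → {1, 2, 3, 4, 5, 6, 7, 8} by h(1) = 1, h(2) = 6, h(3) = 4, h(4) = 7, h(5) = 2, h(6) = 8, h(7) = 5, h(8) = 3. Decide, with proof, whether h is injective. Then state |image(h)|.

8

The values h(1), …, h(8) are 1, 6, 4, 7, 2, 8, 5, 3 — all distinct.
So h(u) = h(v) only when u = v, and h is injective.
The image of h is {1, 2, 3, 4, 5, 6, 7, 8}, which has 8 elements.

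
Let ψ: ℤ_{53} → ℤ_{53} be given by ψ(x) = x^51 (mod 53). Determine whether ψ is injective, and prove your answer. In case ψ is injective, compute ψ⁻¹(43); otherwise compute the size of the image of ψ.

37

Since 53 is prime, the nonzero elements of ℤ_{53} form a cyclic group of order 52.
As gcd(51, 52) = 1, raising to the 51st power is a bijection on this group: if s^51 ≡ t^51 then (st^{−1})^51 = 1, and the only element of order dividing gcd(51, 52) = 1 is 1, so s = t.
With ψ(0) = 0 this makes ψ injective on all of ℤ_{53}, hence bijective (finite equal-size domain and codomain). In particular ψ is injective.
Since ψ is injective, we find the preimage of 43. The inverse of x ↦ x^51 on (ℤ_{53})^× is x ↦ x^51, because 51·51 = 2601 = 50·52 + 1 ≡ 1 (mod 52) and x^{52} = 1 for x ≠ 0 (Fermat). So ψ⁻¹(43) = 43^51 mod 53.
Repeated squaring mod 53: 43^1 ≡ 43, 43^2 ≡ 43² = 1849 ≡ 47, 43^4 ≡ 47² = 2209 ≡ 36, 43^8 ≡ 36² = 1296 ≡ 24, 43^16 ≡ 24² = 576 ≡ 46, 43^32 ≡ 46² = 2116 ≡ 49. Since 51 = 32 + 16 + 2 + 1, 43^51 ≡ 49·46·47·43: 49·46 = 2254 ≡ 28, then 28·47 = 1316 ≡ 44, then 44·43 = 1892 ≡ 37. So 43^51 ≡ 37 (mod 53).
Hence ψ⁻¹(43) = 37.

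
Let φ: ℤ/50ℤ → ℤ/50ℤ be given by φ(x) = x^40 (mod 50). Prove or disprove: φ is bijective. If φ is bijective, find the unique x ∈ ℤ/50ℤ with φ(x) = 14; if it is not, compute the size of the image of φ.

4

φ(1) = 1^40 = 1.
φ(3): Repeated squaring mod 50: 3^1 ≡ 3, 3^2 ≡ 3² = 9, 3^4 ≡ 9² = 81 ≡ 31, 3^8 ≡ 31² = 961 ≡ 11, 3^16 ≡ 11² = 121 ≡ 21, 3^32 ≡ 21² = 441 ≡ 41. Since 40 = 32 + 8, 3^40 ≡ 41·11: 41·11 = 451 ≡ 1. So 3^40 ≡ 1 (mod 50).
So φ(1) = φ(3) = 1 while 1 ≠ 3, thus φ is not injective, hence not bijective.
Since φ is not bijective, we determine |image(φ)|. Computing x^40 mod 50 for each x (by repeated squaring, reducing mod 50 at every step), the values φ(0), φ(1), …, φ(49) are: 0, 1, 26, 1, 26, 25, 26, 1, 26, 1, 0, 1, 26, 1, 26, 25, 26, 1, 26, 1, 0, 1, 26, 1, 26, 25, 26, 1, 26, 1, 0, 1, 26, 1, 26, 25, 26, 1, 26, 1, 0, 1, 26, 1, 26, 25, 26, 1, 26, 1.
The distinct values are {0, 1, 25, 26}; there are 4 of them.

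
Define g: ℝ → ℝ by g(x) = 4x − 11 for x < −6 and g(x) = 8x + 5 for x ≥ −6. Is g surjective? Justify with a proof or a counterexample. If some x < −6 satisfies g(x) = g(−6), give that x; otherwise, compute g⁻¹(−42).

-8

Both pieces are strictly increasing (slopes 4 and 8), so each is injective on its own interval.
The left piece maps (−∞, −6) onto (−∞, −35); the right piece maps [−6, ∞) onto [−43, ∞).
The union (−∞, −35) ∪ [−43, ∞) covers ℝ, so g is surjective.
For the follow-up: the images overlap, so an x < −6 with g(x) = g(−6) exists. g(−6) = −43; solving 4x − 11 = −43 for x < −6 gives x = (−43 + 11)/4 = −8.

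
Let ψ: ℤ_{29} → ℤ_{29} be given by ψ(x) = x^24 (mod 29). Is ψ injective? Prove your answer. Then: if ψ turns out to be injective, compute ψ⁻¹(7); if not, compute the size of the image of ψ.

8

ψ(2): Repeated squaring mod 29: 2^1 ≡ 2, 2^2 ≡ 2² = 4, 2^4 ≡ 4² = 16, 2^8 ≡ 16² = 256 ≡ 24, 2^16 ≡ 24² = 576 ≡ 25. Since 24 = 16 + 8, 2^24 ≡ 25·24: 25·24 = 600 ≡ 20. So 2^24 ≡ 20 (mod 29).
ψ(5): Repeated squaring mod 29: 5^1 ≡ 5, 5^2 ≡ 5² = 25, 5^4 ≡ 25² = 625 ≡ 16, 5^8 ≡ 16² = 256 ≡ 24, 5^16 ≡ 24² = 576 ≡ 25. Since 24 = 16 + 8, 5^24 ≡ 25·24: 25·24 = 600 ≡ 20. So 5^24 ≡ 20 (mod 29).
So ψ(2) = ψ(5) = 20 while 2 ≠ 5, thus ψ is not injective.
Since ψ is not injective, we determine |image(ψ)|. Computing x^24 mod 29 for each x (by repeated squaring, reducing mod 29 at every step), the values ψ(0), ψ(1), …, ψ(28) are: 0, 1, 20, 24, 23, 20, 16, 24, 25, 25, 23, 7, 1, 7, 16, 16, 7, 1, 7, 23, 25, 25, 24, 16, 20, 23, 24, 20, 1.
The distinct values are {0, 1, 7, 16, 20, 23, 24, 25}; there are 8 of them.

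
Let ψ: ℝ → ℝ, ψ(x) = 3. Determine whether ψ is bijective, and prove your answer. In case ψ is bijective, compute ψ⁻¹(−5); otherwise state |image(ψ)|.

1

ψ(0) = 3 = ψ(1) with 0 ≠ 1, so ψ is not injective, hence not bijective.
Since ψ is not bijective, we state |image(ψ)|: the image of ψ is {3}, which has 1 element.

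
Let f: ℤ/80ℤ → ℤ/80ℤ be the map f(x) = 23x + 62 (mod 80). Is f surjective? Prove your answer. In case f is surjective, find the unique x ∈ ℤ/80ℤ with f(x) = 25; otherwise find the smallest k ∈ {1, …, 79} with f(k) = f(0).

Since gcd(23, 80) = 1, 23 is invertible modulo 80. Euclid's algorithm: 80 = 3·23 + 11, 23 = 2·11 + 1; back-substituting gives 1 = 7·23 − 2·80, so 23⁻¹ ≡ 7 (mod 80).
For any y ∈ ℤ/80ℤ, x = 7(y − 62) mod 80 satisfies f(x) = 23·7(y − 62) + 62 ≡ y (since 23·7 ≡ 1 mod 80). So every y has a preimage.
So f is surjective.
Since f is surjective, we compute f⁻¹(25): solve 23x + 62 ≡ 25 (mod 80), i.e. 23x ≡ 43 (mod 80).
Multiplying by 23⁻¹ = 7 gives x ≡ 7·43 = 301 = 3·80 + 61 ≡ 61 (mod 80).
Check: f(61) = 23·61 + 62 = 1465 = 18·80 + 25 ≡ 25 (mod 80).

61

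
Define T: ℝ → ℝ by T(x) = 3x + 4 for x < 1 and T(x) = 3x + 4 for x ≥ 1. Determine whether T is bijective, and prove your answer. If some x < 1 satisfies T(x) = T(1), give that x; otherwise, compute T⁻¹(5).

1/3

Both pieces are strictly increasing (slopes 3 and 3), so each is injective on its own interval.
The left piece maps (−∞, 1) onto (−∞, 7); the right piece maps [1, ∞) onto [7, ∞).
Since 7 = 7, the images partition ℝ: T is injective and surjective, hence bijective.
Because the two images are disjoint, no x < 1 has T(x) = T(1), so we compute T⁻¹(5): 5 lies in (−∞, 7), so solve 3x + 4 = 5: x = (5 − 4)/3 = 1/3.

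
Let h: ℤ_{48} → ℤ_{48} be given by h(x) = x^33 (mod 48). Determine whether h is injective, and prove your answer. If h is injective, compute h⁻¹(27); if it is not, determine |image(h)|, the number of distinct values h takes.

27

h(0) = 0^33 = 0.
h(6): Repeated squaring mod 48: 6^1 ≡ 6, 6^2 ≡ 6² = 36, 6^4 ≡ 36² = 1296 ≡ 0, 6^8 ≡ 0² = 0, 6^16 ≡ 0² = 0, 6^32 ≡ 0² = 0. Since 33 = 32 + 1, 6^33 ≡ 0·6: 0·6 = 0. So 6^33 ≡ 0 (mod 48).
So h(0) = h(6) = 0 while 0 ≠ 6, hence h is not injective.
Since h is not injective, we determine |image(h)|. Computing x^33 mod 48 for each x (by repeated squaring, reducing mod 48 at every step), the values h(0), h(1), …, h(47) are: 0, 1, 32, 3, 16, 5, 0, 7, 32, 9, 16, 11, 0, 13, 32, 15, 16, 17, 0, 19, 32, 21, 16, 23, 0, 25, 32, 27, 16, 29, 0, 31, 32, 33, 16, 35, 0, 37, 32, 39, 16, 41, 0, 43, 32, 45, 16, 47.
The distinct values are {0, 1, 3, 5, 7, 9, 11, 13, 15, 16, 17, 19, 21, 23, 25, 27, 29, 31, 32, 33, 35, 37, 39, 41, 43, 45, 47}; there are 27 of them.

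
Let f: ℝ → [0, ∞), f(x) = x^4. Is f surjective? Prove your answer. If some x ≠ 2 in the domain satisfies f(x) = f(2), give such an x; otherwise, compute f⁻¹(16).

For any y ∈ [0, ∞), x = y^{1/4} ∈ ℝ satisfies x^4 = y, so f is surjective.
For the follow-up, such an x exists: taking x = −2 ∈ ℝ gives f(−2) = 16 = f(2) with −2 ≠ 2.

-2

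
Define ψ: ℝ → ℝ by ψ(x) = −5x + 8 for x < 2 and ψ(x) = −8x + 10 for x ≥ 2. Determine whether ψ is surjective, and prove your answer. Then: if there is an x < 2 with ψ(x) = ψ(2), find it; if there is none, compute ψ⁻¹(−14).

3

Both pieces are strictly decreasing (slopes −5 and −8), so each is injective on its own interval.
The left piece maps (−∞, 2) onto (−2, ∞); the right piece maps [2, ∞) onto (−∞, −6].
The union (−2, ∞) ∪ (−∞, −6] omits the interval between −2 and −6; in particular −2 has no preimage. So ψ is not surjective.
Because the two images are disjoint, no x < 2 has ψ(x) = ψ(2), so we compute ψ⁻¹(−14): −14 lies in (−∞, −6], so solve −8x + 10 = −14: x = (−14 − 10)/(−8) = 3.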